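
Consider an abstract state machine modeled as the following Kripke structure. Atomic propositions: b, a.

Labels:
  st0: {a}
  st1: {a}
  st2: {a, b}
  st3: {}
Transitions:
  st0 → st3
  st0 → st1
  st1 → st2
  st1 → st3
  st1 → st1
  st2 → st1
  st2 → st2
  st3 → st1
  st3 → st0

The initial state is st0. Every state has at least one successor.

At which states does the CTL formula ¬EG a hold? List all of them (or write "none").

States satisfying a: {st0, st1, st2}.
States satisfying EG a: {st0, st1, st2}.
States satisfying ¬EG a: {st3}.

{st3}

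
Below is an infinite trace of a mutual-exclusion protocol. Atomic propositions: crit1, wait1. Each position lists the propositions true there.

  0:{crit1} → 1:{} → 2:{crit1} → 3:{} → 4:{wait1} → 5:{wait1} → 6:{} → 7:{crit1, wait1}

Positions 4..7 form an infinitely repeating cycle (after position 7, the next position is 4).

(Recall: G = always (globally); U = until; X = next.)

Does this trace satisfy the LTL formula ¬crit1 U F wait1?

Walking from position 0: F wait1 first holds at position 0, and ¬crit1 holds at every earlier position along the way, so ¬crit1 U F wait1 holds.

Holds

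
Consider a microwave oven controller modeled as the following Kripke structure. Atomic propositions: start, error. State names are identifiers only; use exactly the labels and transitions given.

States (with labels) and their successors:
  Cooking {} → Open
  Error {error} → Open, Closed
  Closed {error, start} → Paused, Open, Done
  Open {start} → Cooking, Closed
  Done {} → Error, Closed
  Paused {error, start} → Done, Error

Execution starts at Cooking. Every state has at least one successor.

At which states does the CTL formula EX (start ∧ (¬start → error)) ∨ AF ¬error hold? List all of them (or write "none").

{Cooking, Error, Closed, Open, Done}

States satisfying start ∧ (¬start → error): {Closed, Open, Paused}.
States satisfying EX (start ∧ (¬start → error)): {Cooking, Error, Closed, Open, Done}.
States satisfying ¬error: {Cooking, Open, Done}.
States satisfying AF ¬error: {Cooking, Open, Done}.
States satisfying EX (start ∧ (¬start → error)) ∨ AF ¬error: {Cooking, Error, Closed, Open, Done}.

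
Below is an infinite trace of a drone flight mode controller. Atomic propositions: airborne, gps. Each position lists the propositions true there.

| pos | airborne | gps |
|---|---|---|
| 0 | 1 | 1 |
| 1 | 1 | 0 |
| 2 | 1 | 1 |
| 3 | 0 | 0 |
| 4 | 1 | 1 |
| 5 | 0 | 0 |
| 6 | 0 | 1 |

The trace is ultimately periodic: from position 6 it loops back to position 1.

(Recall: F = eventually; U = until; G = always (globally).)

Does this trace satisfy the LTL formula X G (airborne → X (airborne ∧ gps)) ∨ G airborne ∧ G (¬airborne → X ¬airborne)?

Violated

The position after 0 is 1; G (airborne → X (airborne ∧ gps)) is false there.
At position 0: X G (airborne → X (airborne ∧ gps)) is false; G airborne ∧ G (¬airborne → X ¬airborne) is false; so X G (airborne → X (airborne ∧ gps)) ∨ G airborne ∧ G (¬airborne → X ¬airborne) is false.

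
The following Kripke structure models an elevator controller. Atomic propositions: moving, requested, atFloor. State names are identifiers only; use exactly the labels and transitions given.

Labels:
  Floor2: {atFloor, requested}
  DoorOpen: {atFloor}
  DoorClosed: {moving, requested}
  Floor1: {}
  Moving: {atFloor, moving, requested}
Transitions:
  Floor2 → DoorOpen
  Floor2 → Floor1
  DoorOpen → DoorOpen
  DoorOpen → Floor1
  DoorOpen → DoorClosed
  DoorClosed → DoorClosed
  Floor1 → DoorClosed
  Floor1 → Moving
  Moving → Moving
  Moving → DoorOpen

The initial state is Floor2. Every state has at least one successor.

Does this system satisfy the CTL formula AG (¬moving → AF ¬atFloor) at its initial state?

States satisfying ¬moving → AF ¬atFloor: {DoorClosed, Floor1, Moving}.
States satisfying AG (¬moving → AF ¬atFloor): {DoorClosed}.
DoorOpen is reachable from Floor2 and violates ¬moving → AF ¬atFloor, so AG fails at Floor2.
Floor2 ∉ Sat(AG (¬moving → AF ¬atFloor)).

No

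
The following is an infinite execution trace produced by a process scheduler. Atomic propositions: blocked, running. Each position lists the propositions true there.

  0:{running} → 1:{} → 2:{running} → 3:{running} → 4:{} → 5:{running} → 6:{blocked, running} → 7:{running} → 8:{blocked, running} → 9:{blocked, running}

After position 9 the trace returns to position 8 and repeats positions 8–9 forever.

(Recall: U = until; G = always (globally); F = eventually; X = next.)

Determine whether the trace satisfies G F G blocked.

Satisfied

F G blocked holds at every position 0..9, and those are all positions ever visited, so G F G blocked holds.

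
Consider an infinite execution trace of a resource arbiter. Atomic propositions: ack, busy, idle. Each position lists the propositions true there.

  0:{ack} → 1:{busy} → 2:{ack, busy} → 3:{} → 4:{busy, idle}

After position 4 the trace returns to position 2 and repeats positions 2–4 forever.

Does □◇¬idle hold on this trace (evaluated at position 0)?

Yes

◇¬idle holds at every position 0..4, and those are all positions ever visited, so □◇¬idle holds.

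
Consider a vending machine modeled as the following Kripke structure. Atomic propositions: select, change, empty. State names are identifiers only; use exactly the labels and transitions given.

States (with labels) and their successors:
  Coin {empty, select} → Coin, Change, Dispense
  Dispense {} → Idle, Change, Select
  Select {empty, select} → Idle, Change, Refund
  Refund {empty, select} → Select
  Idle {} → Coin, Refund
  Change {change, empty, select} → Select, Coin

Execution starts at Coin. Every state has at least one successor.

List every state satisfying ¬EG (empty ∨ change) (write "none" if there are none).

States satisfying empty ∨ change: {Coin, Select, Refund, Change}.
States satisfying EG (empty ∨ change): {Coin, Select, Refund, Change}.
States satisfying ¬EG (empty ∨ change): {Dispense, Idle}.

{Dispense, Idle}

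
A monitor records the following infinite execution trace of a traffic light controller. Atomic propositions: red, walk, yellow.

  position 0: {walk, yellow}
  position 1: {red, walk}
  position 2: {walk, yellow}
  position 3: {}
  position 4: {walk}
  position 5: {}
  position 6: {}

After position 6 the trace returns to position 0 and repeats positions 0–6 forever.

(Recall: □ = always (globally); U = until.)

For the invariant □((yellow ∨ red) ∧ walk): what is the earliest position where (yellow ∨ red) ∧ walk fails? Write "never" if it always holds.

3

Check (yellow ∨ red) ∧ walk at each position in order: 0 ✓, 1 ✓, 2 ✓.
At position 3 the labels are {}, so (yellow ∨ red) ∧ walk is false there. This is the first violation.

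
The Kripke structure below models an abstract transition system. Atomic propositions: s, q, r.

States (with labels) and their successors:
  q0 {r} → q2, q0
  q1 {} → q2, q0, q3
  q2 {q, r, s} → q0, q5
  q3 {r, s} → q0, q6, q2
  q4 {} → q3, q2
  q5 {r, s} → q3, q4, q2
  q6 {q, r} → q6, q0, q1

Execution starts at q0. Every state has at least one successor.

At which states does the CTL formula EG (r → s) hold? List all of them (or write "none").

States satisfying r → s: {q1, q2, q3, q4, q5}.
States satisfying EG (r → s): {q1, q2, q3, q4, q5}.

{q1, q2, q3, q4, q5}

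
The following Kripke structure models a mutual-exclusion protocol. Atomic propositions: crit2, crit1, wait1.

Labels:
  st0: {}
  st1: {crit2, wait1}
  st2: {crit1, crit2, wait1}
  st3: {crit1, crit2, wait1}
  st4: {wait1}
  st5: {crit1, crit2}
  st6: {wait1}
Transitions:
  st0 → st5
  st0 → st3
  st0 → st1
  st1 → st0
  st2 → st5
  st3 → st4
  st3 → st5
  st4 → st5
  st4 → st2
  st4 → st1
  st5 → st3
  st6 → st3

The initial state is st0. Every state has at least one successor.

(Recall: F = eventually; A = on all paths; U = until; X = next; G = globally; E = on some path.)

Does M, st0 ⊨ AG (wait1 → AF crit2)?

States satisfying wait1 → AF crit2: {st0, st1, st2, st3, st4, st5, st6}.
States satisfying AG (wait1 → AF crit2): {st0, st1, st2, st3, st4, st5, st6}.
Every state reachable from st0 satisfies wait1 → AF crit2.
st0 ∈ Sat(AG (wait1 → AF crit2)).

Yes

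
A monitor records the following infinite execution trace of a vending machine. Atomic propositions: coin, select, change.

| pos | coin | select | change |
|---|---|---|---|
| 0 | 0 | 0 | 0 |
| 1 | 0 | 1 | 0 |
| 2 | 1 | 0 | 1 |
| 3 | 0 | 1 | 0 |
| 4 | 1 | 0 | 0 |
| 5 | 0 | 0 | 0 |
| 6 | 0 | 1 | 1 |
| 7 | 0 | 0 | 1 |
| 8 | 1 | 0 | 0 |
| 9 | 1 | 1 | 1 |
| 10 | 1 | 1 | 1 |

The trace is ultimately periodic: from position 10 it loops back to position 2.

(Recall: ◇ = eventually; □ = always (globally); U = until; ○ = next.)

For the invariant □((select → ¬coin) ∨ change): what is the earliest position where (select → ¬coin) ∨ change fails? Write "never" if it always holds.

(select → ¬coin) ∨ change holds at every position 0..10, and those are all the positions the trace ever visits, so the invariant □((select → ¬coin) ∨ change) is never violated.

never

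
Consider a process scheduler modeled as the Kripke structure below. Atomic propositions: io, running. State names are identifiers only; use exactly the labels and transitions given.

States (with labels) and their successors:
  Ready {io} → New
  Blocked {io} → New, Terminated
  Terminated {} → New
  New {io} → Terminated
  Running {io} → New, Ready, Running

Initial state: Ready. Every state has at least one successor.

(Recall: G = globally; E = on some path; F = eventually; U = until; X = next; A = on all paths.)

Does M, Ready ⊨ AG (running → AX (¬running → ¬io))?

States satisfying running → AX (¬running → ¬io): {Ready, Blocked, Terminated, New, Running}.
States satisfying AG (running → AX (¬running → ¬io)): {Ready, Blocked, Terminated, New, Running}.
Every state reachable from Ready satisfies running → AX (¬running → ¬io).
Ready ∈ Sat(AG (running → AX (¬running → ¬io))).

Satisfied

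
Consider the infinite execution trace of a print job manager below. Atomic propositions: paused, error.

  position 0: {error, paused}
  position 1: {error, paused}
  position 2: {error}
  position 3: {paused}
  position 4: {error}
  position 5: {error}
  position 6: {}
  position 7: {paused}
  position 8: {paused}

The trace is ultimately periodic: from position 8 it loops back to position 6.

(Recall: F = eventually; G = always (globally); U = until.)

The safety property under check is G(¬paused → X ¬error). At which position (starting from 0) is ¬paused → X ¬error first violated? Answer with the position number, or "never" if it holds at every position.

4

Check ¬paused → X ¬error at each position in order: 0 ✓, 1 ✓, 2 ✓, 3 ✓.
At position 4 the labels are {error} and the next position 5 has {error}, so ¬paused → X ¬error is false there. This is the first violation.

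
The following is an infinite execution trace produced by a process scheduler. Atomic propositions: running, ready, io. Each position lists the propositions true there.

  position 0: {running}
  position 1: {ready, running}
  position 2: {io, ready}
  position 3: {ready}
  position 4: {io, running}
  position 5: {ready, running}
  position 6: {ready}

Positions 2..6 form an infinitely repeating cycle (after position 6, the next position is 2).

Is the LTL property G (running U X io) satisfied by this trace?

Does not hold

running U X io must hold at every position from 0 onward. It fails at position 2, so G (running U X io) is false.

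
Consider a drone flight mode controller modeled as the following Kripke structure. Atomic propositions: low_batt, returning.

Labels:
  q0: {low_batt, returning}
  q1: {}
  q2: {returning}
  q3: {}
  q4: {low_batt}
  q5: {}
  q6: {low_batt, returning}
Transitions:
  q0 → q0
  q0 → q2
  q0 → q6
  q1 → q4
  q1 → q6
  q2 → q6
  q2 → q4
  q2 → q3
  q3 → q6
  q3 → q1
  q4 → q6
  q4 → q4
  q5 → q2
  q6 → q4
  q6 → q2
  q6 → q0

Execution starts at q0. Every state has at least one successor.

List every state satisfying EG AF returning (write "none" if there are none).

{q0, q2, q5, q6}

States satisfying AF returning: {q0, q2, q5, q6}.
States satisfying EG AF returning: {q0, q2, q5, q6}.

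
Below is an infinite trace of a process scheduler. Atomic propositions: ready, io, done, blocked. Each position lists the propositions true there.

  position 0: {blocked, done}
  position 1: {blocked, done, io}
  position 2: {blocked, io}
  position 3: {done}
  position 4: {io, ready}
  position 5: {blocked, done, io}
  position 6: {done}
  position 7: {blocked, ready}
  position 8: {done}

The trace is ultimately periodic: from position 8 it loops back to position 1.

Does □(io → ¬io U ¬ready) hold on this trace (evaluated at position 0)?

No

io → ¬io U ¬ready must hold at every position from 0 onward. It fails at position 4, so □(io → ¬io U ¬ready) is false.
Positions where io holds: 1, 2, 4, 5.
Check ¬io U ¬ready at each: 1→ok, 2→ok, 4→fails, 5→ok.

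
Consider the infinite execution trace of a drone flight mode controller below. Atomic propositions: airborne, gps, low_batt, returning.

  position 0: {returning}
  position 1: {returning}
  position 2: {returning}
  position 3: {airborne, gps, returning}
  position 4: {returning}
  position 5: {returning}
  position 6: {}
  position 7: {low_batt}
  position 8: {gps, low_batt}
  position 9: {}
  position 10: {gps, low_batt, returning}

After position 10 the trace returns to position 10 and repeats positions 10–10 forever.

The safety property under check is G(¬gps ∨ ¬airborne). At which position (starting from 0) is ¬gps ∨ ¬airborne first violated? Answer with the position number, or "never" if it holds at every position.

3

Check ¬gps ∨ ¬airborne at each position in order: 0 ✓, 1 ✓, 2 ✓.
At position 3 the labels are {airborne, gps, returning}, so ¬gps ∨ ¬airborne is false there. This is the first violation.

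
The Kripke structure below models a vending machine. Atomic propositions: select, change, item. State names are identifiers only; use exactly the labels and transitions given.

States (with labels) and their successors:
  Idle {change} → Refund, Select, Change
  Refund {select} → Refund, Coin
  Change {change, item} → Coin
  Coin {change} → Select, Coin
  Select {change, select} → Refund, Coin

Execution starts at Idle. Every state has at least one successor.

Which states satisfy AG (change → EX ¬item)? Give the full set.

States satisfying change → EX ¬item: {Idle, Refund, Change, Coin, Select}.
States satisfying AG (change → EX ¬item): {Idle, Refund, Change, Coin, Select}.

{Idle, Refund, Change, Coin, Select}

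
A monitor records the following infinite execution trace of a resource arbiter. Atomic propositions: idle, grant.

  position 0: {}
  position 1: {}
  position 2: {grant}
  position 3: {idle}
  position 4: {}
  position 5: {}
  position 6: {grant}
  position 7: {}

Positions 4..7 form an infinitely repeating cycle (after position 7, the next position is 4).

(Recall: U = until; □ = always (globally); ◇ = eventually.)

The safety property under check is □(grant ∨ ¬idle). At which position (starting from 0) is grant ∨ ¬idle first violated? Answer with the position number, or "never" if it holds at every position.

Check grant ∨ ¬idle at each position in order: 0 ✓, 1 ✓, 2 ✓.
At position 3 the labels are {idle}, so grant ∨ ¬idle is false there. This is the first violation.

3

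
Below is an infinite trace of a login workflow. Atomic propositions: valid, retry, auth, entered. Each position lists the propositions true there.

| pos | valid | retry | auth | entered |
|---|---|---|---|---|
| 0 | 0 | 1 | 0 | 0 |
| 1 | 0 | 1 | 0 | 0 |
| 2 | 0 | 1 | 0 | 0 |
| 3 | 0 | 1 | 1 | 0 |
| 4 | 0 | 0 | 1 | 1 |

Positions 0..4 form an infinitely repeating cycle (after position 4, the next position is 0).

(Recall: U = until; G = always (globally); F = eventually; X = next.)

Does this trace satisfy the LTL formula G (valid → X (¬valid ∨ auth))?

valid → X (¬valid ∨ auth) holds at every position 0..4, and those are all positions ever visited, so G (valid → X (¬valid ∨ auth)) holds.

Satisfied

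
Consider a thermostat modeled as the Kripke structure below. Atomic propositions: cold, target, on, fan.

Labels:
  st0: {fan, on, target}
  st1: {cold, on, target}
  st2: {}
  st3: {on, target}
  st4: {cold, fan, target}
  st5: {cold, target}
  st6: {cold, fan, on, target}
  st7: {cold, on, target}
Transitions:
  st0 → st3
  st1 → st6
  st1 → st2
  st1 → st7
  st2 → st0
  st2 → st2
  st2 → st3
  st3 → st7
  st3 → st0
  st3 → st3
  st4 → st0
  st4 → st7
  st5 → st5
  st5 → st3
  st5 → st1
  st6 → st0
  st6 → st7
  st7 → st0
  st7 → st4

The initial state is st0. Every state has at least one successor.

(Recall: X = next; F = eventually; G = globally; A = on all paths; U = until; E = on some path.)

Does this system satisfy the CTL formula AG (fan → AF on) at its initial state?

States satisfying fan → AF on: {st0, st1, st2, st3, st4, st5, st6, st7}.
States satisfying AG (fan → AF on): {st0, st1, st2, st3, st4, st5, st6, st7}.
Every state reachable from st0 satisfies fan → AF on.
st0 ∈ Sat(AG (fan → AF on)).

Satisfied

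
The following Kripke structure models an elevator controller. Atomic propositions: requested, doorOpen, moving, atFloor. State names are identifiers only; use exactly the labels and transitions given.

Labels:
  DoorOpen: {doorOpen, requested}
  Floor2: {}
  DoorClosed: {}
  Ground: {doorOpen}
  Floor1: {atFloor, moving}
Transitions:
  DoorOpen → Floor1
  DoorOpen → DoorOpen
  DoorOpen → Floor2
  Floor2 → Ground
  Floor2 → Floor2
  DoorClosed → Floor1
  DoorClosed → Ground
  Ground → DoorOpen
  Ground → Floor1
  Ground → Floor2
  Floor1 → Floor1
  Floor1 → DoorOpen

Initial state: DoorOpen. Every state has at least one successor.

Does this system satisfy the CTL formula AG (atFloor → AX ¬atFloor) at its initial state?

No

States satisfying atFloor → AX ¬atFloor: {DoorOpen, Floor2, DoorClosed, Ground}.
States satisfying AG (atFloor → AX ¬atFloor): ∅.
Floor1 is reachable from DoorOpen and violates atFloor → AX ¬atFloor, so AG fails at DoorOpen.
DoorOpen ∉ Sat(AG (atFloor → AX ¬atFloor)).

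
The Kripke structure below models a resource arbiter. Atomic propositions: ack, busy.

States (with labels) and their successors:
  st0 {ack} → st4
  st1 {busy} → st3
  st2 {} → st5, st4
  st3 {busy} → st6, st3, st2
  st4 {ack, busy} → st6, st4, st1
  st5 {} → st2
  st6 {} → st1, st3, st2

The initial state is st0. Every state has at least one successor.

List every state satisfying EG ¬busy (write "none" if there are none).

States satisfying ¬busy: {st0, st2, st5, st6}.
States satisfying EG ¬busy: {st2, st5, st6}.

{st2, st5, st6}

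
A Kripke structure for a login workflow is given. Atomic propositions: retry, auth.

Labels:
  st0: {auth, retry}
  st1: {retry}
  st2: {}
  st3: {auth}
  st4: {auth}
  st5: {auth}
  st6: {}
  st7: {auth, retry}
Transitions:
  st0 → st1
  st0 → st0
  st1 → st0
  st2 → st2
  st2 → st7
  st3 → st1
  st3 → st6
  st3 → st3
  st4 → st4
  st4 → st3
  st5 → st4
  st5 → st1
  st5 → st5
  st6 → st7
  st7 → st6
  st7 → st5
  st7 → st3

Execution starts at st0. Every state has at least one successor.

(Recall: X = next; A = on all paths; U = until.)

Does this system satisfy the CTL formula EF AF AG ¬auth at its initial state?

Violated

States satisfying AF AG ¬auth: ∅.
States satisfying EF AF AG ¬auth: ∅.
No suitable path/successor from st0 witnesses the formula.
st0 ∉ Sat(EF AF AG ¬auth).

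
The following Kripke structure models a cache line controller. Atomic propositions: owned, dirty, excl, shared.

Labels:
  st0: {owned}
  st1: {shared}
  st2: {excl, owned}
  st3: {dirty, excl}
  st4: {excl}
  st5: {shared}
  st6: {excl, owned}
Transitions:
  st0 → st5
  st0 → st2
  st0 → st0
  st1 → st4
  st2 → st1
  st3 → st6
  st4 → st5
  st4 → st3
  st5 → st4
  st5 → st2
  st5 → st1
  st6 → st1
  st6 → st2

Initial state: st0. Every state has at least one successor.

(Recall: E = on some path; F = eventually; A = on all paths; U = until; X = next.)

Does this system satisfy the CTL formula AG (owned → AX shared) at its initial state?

States satisfying owned → AX shared: {st1, st2, st3, st4, st5}.
States satisfying AG (owned → AX shared): ∅.
st0 is reachable from st0 and violates owned → AX shared, so AG fails at st0.
st0 ∉ Sat(AG (owned → AX shared)).

No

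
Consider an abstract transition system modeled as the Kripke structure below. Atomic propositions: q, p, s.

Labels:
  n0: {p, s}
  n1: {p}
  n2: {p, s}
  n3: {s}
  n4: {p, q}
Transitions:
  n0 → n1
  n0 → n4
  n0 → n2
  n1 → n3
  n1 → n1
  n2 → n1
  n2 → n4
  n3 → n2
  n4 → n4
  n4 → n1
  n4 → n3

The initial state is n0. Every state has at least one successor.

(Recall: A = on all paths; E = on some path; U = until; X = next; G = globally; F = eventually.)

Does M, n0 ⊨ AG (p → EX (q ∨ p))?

Holds

States satisfying p → EX (q ∨ p): {n0, n1, n2, n3, n4}.
States satisfying AG (p → EX (q ∨ p)): {n0, n1, n2, n3, n4}.
Every state reachable from n0 satisfies p → EX (q ∨ p).
n0 ∈ Sat(AG (p → EX (q ∨ p))).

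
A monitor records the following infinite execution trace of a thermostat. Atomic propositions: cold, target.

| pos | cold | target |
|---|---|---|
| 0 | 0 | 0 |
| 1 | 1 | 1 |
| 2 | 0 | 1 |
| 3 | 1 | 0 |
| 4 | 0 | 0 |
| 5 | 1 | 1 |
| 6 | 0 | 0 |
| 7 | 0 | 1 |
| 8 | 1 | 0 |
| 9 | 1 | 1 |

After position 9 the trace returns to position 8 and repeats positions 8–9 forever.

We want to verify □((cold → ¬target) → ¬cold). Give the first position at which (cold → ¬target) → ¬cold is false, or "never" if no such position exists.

3

Check (cold → ¬target) → ¬cold at each position in order: 0 ✓, 1 ✓, 2 ✓.
At position 3 the labels are {cold}, so (cold → ¬target) → ¬cold is false there. This is the first violation.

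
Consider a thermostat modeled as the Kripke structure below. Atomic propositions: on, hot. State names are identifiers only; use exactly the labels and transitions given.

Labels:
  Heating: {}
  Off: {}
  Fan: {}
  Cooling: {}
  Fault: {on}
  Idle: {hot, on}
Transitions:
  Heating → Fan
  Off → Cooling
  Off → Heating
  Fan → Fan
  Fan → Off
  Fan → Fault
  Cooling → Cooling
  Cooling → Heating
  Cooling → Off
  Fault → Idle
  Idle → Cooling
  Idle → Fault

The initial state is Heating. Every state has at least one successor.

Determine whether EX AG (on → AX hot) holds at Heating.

No

States satisfying AG (on → AX hot): ∅.
States satisfying EX AG (on → AX hot): ∅.
No suitable path/successor from Heating witnesses the formula.
Heating ∉ Sat(EX AG (on → AX hot)).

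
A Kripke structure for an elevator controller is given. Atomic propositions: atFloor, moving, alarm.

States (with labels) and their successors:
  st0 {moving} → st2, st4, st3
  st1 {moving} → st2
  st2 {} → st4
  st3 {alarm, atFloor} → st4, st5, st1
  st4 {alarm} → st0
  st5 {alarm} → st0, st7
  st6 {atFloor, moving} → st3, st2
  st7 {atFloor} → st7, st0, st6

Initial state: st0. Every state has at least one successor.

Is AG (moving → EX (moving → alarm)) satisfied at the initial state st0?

States satisfying moving → EX (moving → alarm): {st0, st1, st2, st3, st4, st5, st6, st7}.
States satisfying AG (moving → EX (moving → alarm)): {st0, st1, st2, st3, st4, st5, st6, st7}.
Every state reachable from st0 satisfies moving → EX (moving → alarm).
st0 ∈ Sat(AG (moving → EX (moving → alarm))).

Satisfied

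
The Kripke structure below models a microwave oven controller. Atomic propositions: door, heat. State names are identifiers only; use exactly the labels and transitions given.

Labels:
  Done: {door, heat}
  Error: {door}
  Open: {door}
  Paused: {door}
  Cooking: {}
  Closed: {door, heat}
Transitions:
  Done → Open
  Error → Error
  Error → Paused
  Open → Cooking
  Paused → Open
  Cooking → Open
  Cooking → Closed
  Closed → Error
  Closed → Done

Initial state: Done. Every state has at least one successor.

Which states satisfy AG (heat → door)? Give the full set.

{Done, Error, Open, Paused, Cooking, Closed}

States satisfying heat → door: {Done, Error, Open, Paused, Cooking, Closed}.
States satisfying AG (heat → door): {Done, Error, Open, Paused, Cooking, Closed}.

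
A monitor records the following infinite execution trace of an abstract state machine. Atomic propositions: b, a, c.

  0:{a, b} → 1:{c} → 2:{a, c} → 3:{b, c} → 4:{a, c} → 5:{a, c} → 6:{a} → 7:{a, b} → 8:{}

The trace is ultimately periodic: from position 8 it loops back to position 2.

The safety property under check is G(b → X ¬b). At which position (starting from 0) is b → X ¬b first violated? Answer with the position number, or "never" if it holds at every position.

b → X ¬b holds at every position 0..8, and those are all the positions the trace ever visits, so the invariant G(b → X ¬b) is never violated.

never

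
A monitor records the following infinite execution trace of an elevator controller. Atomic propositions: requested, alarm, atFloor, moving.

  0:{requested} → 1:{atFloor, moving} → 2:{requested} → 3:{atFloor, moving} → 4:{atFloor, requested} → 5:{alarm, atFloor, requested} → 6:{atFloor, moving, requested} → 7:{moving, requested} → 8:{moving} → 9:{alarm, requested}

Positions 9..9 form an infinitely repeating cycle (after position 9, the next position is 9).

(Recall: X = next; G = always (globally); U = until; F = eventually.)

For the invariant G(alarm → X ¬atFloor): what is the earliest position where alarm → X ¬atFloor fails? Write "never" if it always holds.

5

Check alarm → X ¬atFloor at each position in order: 0 ✓, 1 ✓, 2 ✓, 3 ✓, 4 ✓.
At position 5 the labels are {alarm, atFloor, requested} and the next position 6 has {atFloor, moving, requested}, so alarm → X ¬atFloor is false there. This is the first violation.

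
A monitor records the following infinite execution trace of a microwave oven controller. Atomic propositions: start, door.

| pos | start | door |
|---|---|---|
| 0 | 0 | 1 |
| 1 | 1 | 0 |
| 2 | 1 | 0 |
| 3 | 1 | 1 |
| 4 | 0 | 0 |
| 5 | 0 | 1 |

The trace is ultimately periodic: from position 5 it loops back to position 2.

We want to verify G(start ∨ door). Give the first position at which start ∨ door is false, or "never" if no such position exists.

Check start ∨ door at each position in order: 0 ✓, 1 ✓, 2 ✓, 3 ✓.
At position 4 the labels are {}, so start ∨ door is false there. This is the first violation.

4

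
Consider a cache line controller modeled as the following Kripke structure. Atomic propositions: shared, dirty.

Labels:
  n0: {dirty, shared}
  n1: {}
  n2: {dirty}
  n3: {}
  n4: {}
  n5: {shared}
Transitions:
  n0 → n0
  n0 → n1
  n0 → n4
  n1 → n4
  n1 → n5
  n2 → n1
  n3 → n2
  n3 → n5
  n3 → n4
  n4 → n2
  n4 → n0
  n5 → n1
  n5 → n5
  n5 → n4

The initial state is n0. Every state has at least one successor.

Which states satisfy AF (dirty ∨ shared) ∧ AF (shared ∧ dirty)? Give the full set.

States satisfying dirty ∨ shared: {n0, n2, n5}.
States satisfying AF (dirty ∨ shared): {n0, n1, n2, n3, n4, n5}.
States satisfying shared ∧ dirty: {n0}.
States satisfying AF (shared ∧ dirty): {n0}.
States satisfying AF (dirty ∨ shared) ∧ AF (shared ∧ dirty): {n0}.

{n0}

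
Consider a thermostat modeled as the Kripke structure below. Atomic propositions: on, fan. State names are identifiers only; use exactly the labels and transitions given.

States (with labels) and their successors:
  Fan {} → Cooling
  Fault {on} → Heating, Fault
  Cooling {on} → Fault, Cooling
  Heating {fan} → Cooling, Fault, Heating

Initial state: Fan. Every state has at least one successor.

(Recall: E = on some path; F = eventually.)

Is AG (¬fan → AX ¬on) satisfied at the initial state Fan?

States satisfying ¬fan → AX ¬on: {Heating}.
States satisfying AG (¬fan → AX ¬on): ∅.
Cooling is reachable from Fan and violates ¬fan → AX ¬on, so AG fails at Fan.
Fan ∉ Sat(AG (¬fan → AX ¬on)).

Does not hold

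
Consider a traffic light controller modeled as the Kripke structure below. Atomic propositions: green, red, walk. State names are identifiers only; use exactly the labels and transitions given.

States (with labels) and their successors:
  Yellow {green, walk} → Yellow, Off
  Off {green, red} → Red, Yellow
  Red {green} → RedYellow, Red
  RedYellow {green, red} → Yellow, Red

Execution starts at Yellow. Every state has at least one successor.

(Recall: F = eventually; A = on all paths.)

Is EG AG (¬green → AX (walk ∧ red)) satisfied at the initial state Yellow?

States satisfying AG (¬green → AX (walk ∧ red)): {Yellow, Off, Red, RedYellow}.
States satisfying EG AG (¬green → AX (walk ∧ red)): {Yellow, Off, Red, RedYellow}.
Yellow ∈ Sat(EG AG (¬green → AX (walk ∧ red))).

Holds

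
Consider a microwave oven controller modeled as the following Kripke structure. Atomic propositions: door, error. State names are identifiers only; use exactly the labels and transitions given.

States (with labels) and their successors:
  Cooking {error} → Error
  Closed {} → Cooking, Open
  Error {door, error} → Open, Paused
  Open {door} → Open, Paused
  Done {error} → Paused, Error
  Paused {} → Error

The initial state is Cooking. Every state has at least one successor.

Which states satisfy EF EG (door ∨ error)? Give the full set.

{Cooking, Closed, Error, Open, Done, Paused}

States satisfying EG (door ∨ error): {Cooking, Error, Open, Done}.
States satisfying EF EG (door ∨ error): {Cooking, Closed, Error, Open, Done, Paused}.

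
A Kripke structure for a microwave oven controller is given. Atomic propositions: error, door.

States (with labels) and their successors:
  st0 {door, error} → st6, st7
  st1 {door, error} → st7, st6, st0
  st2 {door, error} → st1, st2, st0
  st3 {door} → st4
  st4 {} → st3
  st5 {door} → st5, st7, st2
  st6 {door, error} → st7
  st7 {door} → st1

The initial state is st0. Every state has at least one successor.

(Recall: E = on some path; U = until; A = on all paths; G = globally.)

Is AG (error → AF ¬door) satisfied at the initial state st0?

States satisfying error → AF ¬door: {st3, st4, st5, st7}.
States satisfying AG (error → AF ¬door): {st3, st4}.
st0 is reachable from st0 and violates error → AF ¬door, so AG fails at st0.
st0 ∉ Sat(AG (error → AF ¬door)).

No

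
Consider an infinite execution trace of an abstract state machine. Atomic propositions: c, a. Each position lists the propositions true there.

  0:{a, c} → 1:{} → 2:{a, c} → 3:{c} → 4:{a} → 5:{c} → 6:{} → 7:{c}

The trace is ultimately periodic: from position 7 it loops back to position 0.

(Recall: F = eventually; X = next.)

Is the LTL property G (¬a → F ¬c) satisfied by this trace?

¬a → F ¬c holds at every position 0..7, and those are all positions ever visited, so G (¬a → F ¬c) holds.
Positions where ¬a holds: 1, 3, 5, 6, 7.
Check F ¬c at each: 1→ok, 3→ok, 5→ok, 6→ok, 7→ok.

Yes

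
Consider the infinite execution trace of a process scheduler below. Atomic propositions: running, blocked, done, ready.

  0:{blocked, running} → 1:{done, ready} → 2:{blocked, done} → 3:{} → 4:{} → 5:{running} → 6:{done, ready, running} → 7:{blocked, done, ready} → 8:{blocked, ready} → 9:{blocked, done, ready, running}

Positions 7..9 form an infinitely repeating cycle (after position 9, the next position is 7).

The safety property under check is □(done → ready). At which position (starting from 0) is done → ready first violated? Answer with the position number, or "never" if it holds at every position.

2

Check done → ready at each position in order: 0 ✓, 1 ✓.
At position 2 the labels are {blocked, done}, so done → ready is false there. This is the first violation.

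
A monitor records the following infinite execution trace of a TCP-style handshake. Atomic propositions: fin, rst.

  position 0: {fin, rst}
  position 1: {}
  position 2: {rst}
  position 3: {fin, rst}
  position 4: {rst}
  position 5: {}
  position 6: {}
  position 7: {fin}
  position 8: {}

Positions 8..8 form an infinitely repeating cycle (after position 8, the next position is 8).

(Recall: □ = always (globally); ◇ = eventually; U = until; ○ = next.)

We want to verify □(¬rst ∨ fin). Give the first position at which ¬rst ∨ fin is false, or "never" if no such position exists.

Check ¬rst ∨ fin at each position in order: 0 ✓, 1 ✓.
At position 2 the labels are {rst}, so ¬rst ∨ fin is false there. This is the first violation.

2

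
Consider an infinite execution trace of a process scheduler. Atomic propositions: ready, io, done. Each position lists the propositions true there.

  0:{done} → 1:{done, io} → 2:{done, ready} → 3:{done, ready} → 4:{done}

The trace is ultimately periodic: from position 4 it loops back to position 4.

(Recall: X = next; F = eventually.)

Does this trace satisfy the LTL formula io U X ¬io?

No

Walking from position 0: at position 0, X ¬io has not yet held and io fails, so io U X ¬io is false.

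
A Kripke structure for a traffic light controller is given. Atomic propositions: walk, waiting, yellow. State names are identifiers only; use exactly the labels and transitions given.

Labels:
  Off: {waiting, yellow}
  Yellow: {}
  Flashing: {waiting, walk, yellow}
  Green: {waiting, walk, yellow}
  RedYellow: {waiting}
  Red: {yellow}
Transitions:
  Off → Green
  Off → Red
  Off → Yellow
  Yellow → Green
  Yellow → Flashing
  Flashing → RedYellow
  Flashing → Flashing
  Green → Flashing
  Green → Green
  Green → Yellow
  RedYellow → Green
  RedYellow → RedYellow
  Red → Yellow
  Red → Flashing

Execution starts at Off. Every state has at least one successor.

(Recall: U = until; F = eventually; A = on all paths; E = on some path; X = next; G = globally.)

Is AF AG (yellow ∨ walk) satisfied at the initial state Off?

States satisfying AG (yellow ∨ walk): ∅.
States satisfying AF AG (yellow ∨ walk): ∅.
There is a path from Off along which AG (yellow ∨ walk) never holds.
Off ∉ Sat(AF AG (yellow ∨ walk)).

Does not hold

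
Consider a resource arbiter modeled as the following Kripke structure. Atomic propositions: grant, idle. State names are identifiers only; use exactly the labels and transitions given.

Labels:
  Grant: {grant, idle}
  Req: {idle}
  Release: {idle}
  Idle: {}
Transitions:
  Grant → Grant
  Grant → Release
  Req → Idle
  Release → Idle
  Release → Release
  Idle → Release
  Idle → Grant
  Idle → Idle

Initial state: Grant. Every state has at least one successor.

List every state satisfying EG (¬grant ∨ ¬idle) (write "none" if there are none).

{Req, Release, Idle}

States satisfying ¬grant ∨ ¬idle: {Req, Release, Idle}.
States satisfying EG (¬grant ∨ ¬idle): {Req, Release, Idle}.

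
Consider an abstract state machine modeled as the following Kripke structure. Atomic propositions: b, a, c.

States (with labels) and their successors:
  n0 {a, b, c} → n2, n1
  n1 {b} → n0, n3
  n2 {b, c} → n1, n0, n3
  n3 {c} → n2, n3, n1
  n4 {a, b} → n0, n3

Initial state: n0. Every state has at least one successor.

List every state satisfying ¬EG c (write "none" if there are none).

States satisfying c: {n0, n2, n3}.
States satisfying EG c: {n0, n2, n3}.
States satisfying ¬EG c: {n1, n4}.

{n1, n4}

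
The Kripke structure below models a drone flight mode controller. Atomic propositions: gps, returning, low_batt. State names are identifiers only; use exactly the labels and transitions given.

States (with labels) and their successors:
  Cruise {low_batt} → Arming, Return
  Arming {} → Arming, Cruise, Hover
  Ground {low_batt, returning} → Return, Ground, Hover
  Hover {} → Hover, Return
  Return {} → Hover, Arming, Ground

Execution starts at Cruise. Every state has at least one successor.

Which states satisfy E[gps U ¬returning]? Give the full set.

States satisfying gps: ∅.
States satisfying ¬returning: {Cruise, Arming, Hover, Return}.
States satisfying E[gps U ¬returning]: {Cruise, Arming, Hover, Return}.

{Cruise, Arming, Hover, Return}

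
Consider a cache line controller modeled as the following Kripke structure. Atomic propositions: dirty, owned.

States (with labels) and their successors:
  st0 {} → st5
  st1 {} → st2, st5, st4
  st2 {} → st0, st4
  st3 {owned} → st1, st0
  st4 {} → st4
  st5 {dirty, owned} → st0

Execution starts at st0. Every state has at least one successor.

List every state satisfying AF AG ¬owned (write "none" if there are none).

{st4}

States satisfying AG ¬owned: {st4}.
States satisfying AF AG ¬owned: {st4}.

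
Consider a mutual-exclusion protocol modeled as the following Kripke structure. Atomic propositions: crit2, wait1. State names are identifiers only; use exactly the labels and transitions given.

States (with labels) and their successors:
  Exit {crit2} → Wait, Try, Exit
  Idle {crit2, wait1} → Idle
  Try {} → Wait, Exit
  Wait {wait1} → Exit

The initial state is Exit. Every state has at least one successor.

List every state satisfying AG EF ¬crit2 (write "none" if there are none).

States satisfying EF ¬crit2: {Exit, Try, Wait}.
States satisfying AG EF ¬crit2: {Exit, Try, Wait}.

{Exit, Try, Wait}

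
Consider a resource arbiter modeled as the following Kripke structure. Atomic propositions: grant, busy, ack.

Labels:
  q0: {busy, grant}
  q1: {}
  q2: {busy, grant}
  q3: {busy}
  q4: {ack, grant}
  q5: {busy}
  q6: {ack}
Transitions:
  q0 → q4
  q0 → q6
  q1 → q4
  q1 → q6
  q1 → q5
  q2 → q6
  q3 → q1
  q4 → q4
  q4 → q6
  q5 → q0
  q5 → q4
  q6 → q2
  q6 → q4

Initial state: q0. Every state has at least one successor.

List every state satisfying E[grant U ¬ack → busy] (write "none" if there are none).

States satisfying grant: {q0, q2, q4}.
States satisfying ¬ack → busy: {q0, q2, q3, q4, q5, q6}.
States satisfying E[grant U ¬ack → busy]: {q0, q2, q3, q4, q5, q6}.

{q0, q2, q3, q4, q5, q6}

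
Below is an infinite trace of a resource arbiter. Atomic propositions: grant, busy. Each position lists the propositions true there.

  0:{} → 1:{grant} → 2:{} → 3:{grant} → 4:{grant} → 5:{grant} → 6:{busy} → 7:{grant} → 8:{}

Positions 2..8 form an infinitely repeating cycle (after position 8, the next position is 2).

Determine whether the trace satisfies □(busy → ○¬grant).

No

busy → ○¬grant must hold at every position from 0 onward. It fails at position 6, so □(busy → ○¬grant) is false.
Positions where busy holds: 6.
Check ○¬grant at each: 6→fails.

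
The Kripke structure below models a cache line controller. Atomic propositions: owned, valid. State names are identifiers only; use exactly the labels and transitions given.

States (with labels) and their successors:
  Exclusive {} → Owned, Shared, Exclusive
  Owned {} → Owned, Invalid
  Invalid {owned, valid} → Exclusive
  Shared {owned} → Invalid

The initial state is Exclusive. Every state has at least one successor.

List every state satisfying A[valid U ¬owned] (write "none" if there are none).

{Exclusive, Owned, Invalid}

States satisfying valid: {Invalid}.
States satisfying ¬owned: {Exclusive, Owned}.
States satisfying A[valid U ¬owned]: {Exclusive, Owned, Invalid}.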